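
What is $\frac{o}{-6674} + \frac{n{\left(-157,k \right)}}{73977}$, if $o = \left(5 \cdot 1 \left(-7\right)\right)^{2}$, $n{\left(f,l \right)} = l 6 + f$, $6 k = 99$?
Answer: $- \frac{91008917}{493722498} \approx -0.18433$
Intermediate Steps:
$k = \frac{33}{2}$ ($k = \frac{1}{6} \cdot 99 = \frac{33}{2} \approx 16.5$)
$n{\left(f,l \right)} = f + 6 l$ ($n{\left(f,l \right)} = 6 l + f = f + 6 l$)
$o = 1225$ ($o = \left(5 \left(-7\right)\right)^{2} = \left(-35\right)^{2} = 1225$)
$\frac{o}{-6674} + \frac{n{\left(-157,k \right)}}{73977} = \frac{1225}{-6674} + \frac{-157 + 6 \cdot \frac{33}{2}}{73977} = 1225 \left(- \frac{1}{6674}\right) + \left(-157 + 99\right) \frac{1}{73977} = - \frac{1225}{6674} - \frac{58}{73977} = - \frac{91008917}{493722498}$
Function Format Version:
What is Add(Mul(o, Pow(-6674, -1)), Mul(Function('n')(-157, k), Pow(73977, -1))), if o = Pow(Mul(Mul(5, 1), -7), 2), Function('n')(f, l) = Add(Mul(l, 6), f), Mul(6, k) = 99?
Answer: Rational(-91008917, 493722498) ≈ -0.18433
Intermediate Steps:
k = Rational(33, 2) (k = Mul(Rational(1, 6), 99) = Rational(33, 2) ≈ 16.500)
Function('n')(f, l) = Add(f, Mul(6, l)) (Function('n')(f, l) = Add(Mul(6, l), f) = Add(f, Mul(6, l)))
o = 1225 (o = Pow(Mul(5, -7), 2) = Pow(-35, 2) = 1225)
Add(Mul(o, Pow(-6674, -1)), Mul(Function('n')(-157, k), Pow(73977, -1))) = Add(Mul(1225, Pow(-6674, -1)), Mul(Add(-157, Mul(6, Rational(33, 2))), Pow(73977, -1))) = Add(Mul(1225, Rational(-1, 6674)), Mul(Add(-157, 99), Rational(1, 73977))) = Add(Rational(-1225, 6674), Mul(-58, Rational(1, 73977))) = Add(Rational(-1225, 6674), Rational(-58, 73977)) = Rational(-91008917, 493722498)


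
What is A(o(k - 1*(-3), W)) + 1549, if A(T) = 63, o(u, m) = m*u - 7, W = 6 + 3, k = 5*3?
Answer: 1612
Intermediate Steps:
k = 15
W = 9
o(u, m) = -7 + m*u
A(o(k - 1*(-3), W)) + 1549 = 63 + 1549 = 1612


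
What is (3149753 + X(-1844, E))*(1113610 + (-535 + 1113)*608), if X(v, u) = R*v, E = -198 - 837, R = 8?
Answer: 4592883055034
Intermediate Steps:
E = -1035
X(v, u) = 8*v
(3149753 + X(-1844, E))*(1113610 + (-535 + 1113)*608) = (3149753 + 8*(-1844))*(1113610 + (-535 + 1113)*608) = (3149753 - 14752)*(1113610 + 578*608) = 3135001*(1113610 + 351424) = 3135001*1465034 = 4592883055034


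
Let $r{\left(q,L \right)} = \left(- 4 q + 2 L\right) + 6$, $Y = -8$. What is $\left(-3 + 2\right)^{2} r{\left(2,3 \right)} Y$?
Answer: $-32$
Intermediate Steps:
$r{\left(q,L \right)} = 6 - 4 q + 2 L$
$\left(-3 + 2\right)^{2} r{\left(2,3 \right)} Y = \left(-3 + 2\right)^{2} \left(6 - 8 + 2 \cdot 3\right) \left(-8\right) = \left(-1\right)^{2} \left(6 - 8 + 6\right) \left(-8\right) = 1 \cdot 4 \left(-8\right) = 4 \left(-8\right) = -32$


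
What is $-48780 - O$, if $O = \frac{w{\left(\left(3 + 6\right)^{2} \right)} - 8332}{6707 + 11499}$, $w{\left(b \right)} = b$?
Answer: $- \frac{888080429}{18206} \approx -48780.0$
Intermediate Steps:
$O = - \frac{8251}{18206}$ ($O = \frac{\left(3 + 6\right)^{2} - 8332}{6707 + 11499} = \frac{9^{2} - 8332}{18206} = \left(81 - 8332\right) \frac{1}{18206} = \left(-8251\right) \frac{1}{18206} = - \frac{8251}{18206} \approx -0.4532$)
$-48780 - O = -48780 - - \frac{8251}{18206} = -48780 + \frac{8251}{18206} = - \frac{888080429}{18206}$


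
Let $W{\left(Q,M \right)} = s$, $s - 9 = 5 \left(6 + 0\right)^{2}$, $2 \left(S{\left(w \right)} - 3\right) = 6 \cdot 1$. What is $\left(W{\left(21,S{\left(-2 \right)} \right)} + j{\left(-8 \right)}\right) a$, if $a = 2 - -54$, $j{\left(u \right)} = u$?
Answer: $10136$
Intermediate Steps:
$S{\left(w \right)} = 6$ ($S{\left(w \right)} = 3 + \frac{6 \cdot 1}{2} = 3 + \frac{1}{2} \cdot 6 = 3 + 3 = 6$)
$s = 189$ ($s = 9 + 5 \left(6 + 0\right)^{2} = 9 + 5 \cdot 6^{2} = 9 + 5 \cdot 36 = 9 + 180 = 189$)
$W{\left(Q,M \right)} = 189$
$a = 56$ ($a = 2 + 54 = 56$)
$\left(W{\left(21,S{\left(-2 \right)} \right)} + j{\left(-8 \right)}\right) a = \left(189 - 8\right) 56 = 181 \cdot 56 = 10136$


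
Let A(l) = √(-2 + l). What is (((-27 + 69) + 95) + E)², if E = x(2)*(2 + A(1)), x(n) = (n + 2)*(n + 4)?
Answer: 33649 + 8880*I ≈ 33649.0 + 8880.0*I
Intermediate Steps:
x(n) = (2 + n)*(4 + n)
E = 48 + 24*I (E = (8 + 2² + 6*2)*(2 + √(-2 + 1)) = (8 + 4 + 12)*(2 + √(-1)) = 24*(2 + I) = 48 + 24*I ≈ 48.0 + 24.0*I)
(((-27 + 69) + 95) + E)² = (((-27 + 69) + 95) + (48 + 24*I))² = ((42 + 95) + (48 + 24*I))² = (137 + (48 + 24*I))² = (185 + 24*I)²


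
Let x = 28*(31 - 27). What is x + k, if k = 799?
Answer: 911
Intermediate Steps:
x = 112 (x = 28*4 = 112)
x + k = 112 + 799 = 911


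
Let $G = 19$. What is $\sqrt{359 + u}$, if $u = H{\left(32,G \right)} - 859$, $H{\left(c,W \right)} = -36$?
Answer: $2 i \sqrt{134} \approx 23.152 i$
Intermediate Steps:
$u = -895$ ($u = -36 - 859 = -895$)
$\sqrt{359 + u} = \sqrt{359 - 895} = \sqrt{-536} = 2 i \sqrt{134}$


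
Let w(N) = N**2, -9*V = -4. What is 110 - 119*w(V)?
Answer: 7006/81 ≈ 86.494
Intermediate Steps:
V = 4/9 (V = -1/9*(-4) = 4/9 ≈ 0.44444)
110 - 119*w(V) = 110 - 119*(4/9)**2 = 110 - 119*16/81 = 110 - 1904/81 = 7006/81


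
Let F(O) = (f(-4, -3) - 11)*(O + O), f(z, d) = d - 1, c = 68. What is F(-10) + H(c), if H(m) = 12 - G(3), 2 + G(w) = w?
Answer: 311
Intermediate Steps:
f(z, d) = -1 + d
G(w) = -2 + w
H(m) = 11 (H(m) = 12 - (-2 + 3) = 12 - 1*1 = 12 - 1 = 11)
F(O) = -30*O (F(O) = ((-1 - 3) - 11)*(O + O) = (-4 - 11)*(2*O) = -30*O)
F(-10) + H(c) = -30*(-10) + 11 = 300 + 11 = 311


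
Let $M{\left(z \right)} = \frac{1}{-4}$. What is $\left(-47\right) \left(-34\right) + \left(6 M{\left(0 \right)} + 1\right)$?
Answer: $\frac{3195}{2} \approx 1597.5$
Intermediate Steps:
$M{\left(z \right)} = - \frac{1}{4}$
$\left(-47\right) \left(-34\right) + \left(6 M{\left(0 \right)} + 1\right) = \left(-47\right) \left(-34\right) + \left(6 \left(- \frac{1}{4}\right) + 1\right) = 1598 + \left(- \frac{3}{2} + 1\right) = 1598 - \frac{1}{2} = \frac{3195}{2}$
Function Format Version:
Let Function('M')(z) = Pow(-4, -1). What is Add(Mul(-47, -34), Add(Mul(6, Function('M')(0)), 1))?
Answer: Rational(3195, 2) ≈ 1597.5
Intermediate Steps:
Function('M')(z) = Rational(-1, 4)
Add(Mul(-47, -34), Add(Mul(6, Function('M')(0)), 1)) = Add(Mul(-47, -34), Add(Mul(6, Rational(-1, 4)), 1)) = Add(1598, Add(Rational(-3, 2), 1)) = Add(1598, Rational(-1, 2)) = Rational(3195, 2)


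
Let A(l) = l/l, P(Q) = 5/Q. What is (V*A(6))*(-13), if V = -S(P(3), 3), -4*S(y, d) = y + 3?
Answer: -91/6 ≈ -15.167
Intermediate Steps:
A(l) = 1
S(y, d) = -¾ - y/4 (S(y, d) = -(y + 3)/4 = -(3 + y)/4 = -¾ - y/4)
V = 7/6 (V = -(-¾ - 5/(4*3)) = -(-¾ - ¼*5/3) = -(-¾ - 5/12) = -1*(-7/6) = 7/6 ≈ 1.1667)
(V*A(6))*(-13) = ((7/6)*1)*(-13) = (7/6)*(-13) = -91/6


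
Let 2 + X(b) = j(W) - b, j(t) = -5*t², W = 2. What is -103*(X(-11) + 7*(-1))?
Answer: 1854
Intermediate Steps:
X(b) = -22 - b (X(b) = -2 + (-5*2² - b) = -2 + (-5*4 - b) = -2 + (-20 - b) = -22 - b)
-103*(X(-11) + 7*(-1)) = -103*((-22 - 1*(-11)) + 7*(-1)) = -103*((-22 + 11) - 7) = -103*(-11 - 7) = -103*(-18) = 1854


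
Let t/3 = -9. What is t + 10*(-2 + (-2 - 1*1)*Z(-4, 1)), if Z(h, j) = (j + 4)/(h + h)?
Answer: -113/4 ≈ -28.250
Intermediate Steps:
t = -27 (t = 3*(-9) = -27)
Z(h, j) = (4 + j)/(2*h) (Z(h, j) = (4 + j)/((2*h)) = (4 + j)*(1/(2*h)) = (4 + j)/(2*h))
t + 10*(-2 + (-2 - 1*1)*Z(-4, 1)) = -27 + 10*(-2 + (-2 - 1*1)*((½)*(4 + 1)/(-4))) = -27 + 10*(-2 + (-2 - 1)*((½)*(-¼)*5)) = -27 + 10*(-2 - 3*(-5/8)) = -27 + 10*(-2 + 15/8) = -27 + 10*(-⅛) = -27 - 5/4 = -113/4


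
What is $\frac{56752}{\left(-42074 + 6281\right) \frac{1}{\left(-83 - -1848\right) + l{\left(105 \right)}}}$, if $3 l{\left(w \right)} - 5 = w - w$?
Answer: $- \frac{300785600}{107379} \approx -2801.2$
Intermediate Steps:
$l{\left(w \right)} = \frac{5}{3}$ ($l{\left(w \right)} = \frac{5}{3} + \frac{w - w}{3} = \frac{5}{3} + \frac{1}{3} \cdot 0 = \frac{5}{3} + 0 = \frac{5}{3}$)
$\frac{56752}{\left(-42074 + 6281\right) \frac{1}{\left(-83 - -1848\right) + l{\left(105 \right)}}} = \frac{56752}{\left(-42074 + 6281\right) \frac{1}{\left(-83 - -1848\right) + \frac{5}{3}}} = \frac{56752}{\left(-35793\right) \frac{1}{\left(-83 + 1848\right) + \frac{5}{3}}} = \frac{56752}{\left(-35793\right) \frac{1}{1765 + \frac{5}{3}}} = \frac{56752}{\left(-35793\right) \frac{1}{\frac{5300}{3}}} = \frac{56752}{\left(-35793\right) \frac{3}{5300}} = \frac{56752}{- \frac{107379}{5300}} = 56752 \left(- \frac{5300}{107379}\right) = - \frac{300785600}{107379}$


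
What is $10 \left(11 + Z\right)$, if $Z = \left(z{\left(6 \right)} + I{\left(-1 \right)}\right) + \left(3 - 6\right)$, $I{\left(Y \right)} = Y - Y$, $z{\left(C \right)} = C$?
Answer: $140$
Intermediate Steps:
$I{\left(Y \right)} = 0$
$Z = 3$ ($Z = \left(6 + 0\right) + \left(3 - 6\right) = 6 + \left(3 - 6\right) = 6 - 3 = 3$)
$10 \left(11 + Z\right) = 10 \left(11 + 3\right) = 10 \cdot 14 = 140$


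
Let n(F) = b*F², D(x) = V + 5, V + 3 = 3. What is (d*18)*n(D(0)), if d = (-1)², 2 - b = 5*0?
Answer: 900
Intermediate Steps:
V = 0 (V = -3 + 3 = 0)
D(x) = 5 (D(x) = 0 + 5 = 5)
b = 2 (b = 2 - 5*0 = 2 - 1*0 = 2 + 0 = 2)
d = 1
n(F) = 2*F²
(d*18)*n(D(0)) = (1*18)*(2*5²) = 18*(2*25) = 18*50 = 900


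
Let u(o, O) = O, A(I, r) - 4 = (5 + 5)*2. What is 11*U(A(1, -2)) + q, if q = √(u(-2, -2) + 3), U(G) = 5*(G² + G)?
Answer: 33001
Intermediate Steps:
A(I, r) = 24 (A(I, r) = 4 + (5 + 5)*2 = 4 + 10*2 = 4 + 20 = 24)
U(G) = 5*G + 5*G² (U(G) = 5*(G + G²) = 5*G + 5*G²)
q = 1 (q = √(-2 + 3) = √1 = 1)
11*U(A(1, -2)) + q = 11*(5*24*(1 + 24)) + 1 = 11*(5*24*25) + 1 = 11*3000 + 1 = 33000 + 1 = 33001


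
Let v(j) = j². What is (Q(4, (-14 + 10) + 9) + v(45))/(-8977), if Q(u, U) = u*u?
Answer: -2041/8977 ≈ -0.22736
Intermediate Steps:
Q(u, U) = u²
(Q(4, (-14 + 10) + 9) + v(45))/(-8977) = (4² + 45²)/(-8977) = (16 + 2025)*(-1/8977) = 2041*(-1/8977) = -2041/8977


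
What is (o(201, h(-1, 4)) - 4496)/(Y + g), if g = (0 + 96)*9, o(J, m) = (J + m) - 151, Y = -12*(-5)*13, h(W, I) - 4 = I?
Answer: -2219/822 ≈ -2.6995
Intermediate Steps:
h(W, I) = 4 + I
Y = 780 (Y = 60*13 = 780)
o(J, m) = -151 + J + m
g = 864 (g = 96*9 = 864)
(o(201, h(-1, 4)) - 4496)/(Y + g) = ((-151 + 201 + (4 + 4)) - 4496)/(780 + 864) = ((-151 + 201 + 8) - 4496)/1644 = (58 - 4496)*(1/1644) = -4438*1/1644 = -2219/822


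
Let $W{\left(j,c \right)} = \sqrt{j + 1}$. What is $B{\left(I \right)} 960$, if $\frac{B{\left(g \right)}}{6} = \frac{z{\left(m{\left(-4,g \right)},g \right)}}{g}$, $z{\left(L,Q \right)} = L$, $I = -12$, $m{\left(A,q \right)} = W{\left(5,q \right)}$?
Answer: $- 480 \sqrt{6} \approx -1175.8$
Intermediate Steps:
$W{\left(j,c \right)} = \sqrt{1 + j}$
$m{\left(A,q \right)} = \sqrt{6}$ ($m{\left(A,q \right)} = \sqrt{1 + 5} = \sqrt{6}$)
$B{\left(g \right)} = \frac{6 \sqrt{6}}{g}$ ($B{\left(g \right)} = 6 \frac{\sqrt{6}}{g} = \frac{6 \sqrt{6}}{g}$)
$B{\left(I \right)} 960 = \frac{6 \sqrt{6}}{-12} \cdot 960 = 6 \sqrt{6} \left(- \frac{1}{12}\right) 960 = - \frac{\sqrt{6}}{2} \cdot 960 = - 480 \sqrt{6}$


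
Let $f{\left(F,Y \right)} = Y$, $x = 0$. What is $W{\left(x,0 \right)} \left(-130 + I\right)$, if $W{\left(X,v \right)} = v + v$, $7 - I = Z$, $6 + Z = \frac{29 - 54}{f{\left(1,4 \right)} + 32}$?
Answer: $0$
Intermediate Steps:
$Z = - \frac{241}{36}$ ($Z = -6 + \frac{29 - 54}{4 + 32} = -6 - \frac{25}{36} = - \frac{241}{36} \approx -6.6944$)
$I = \frac{493}{36}$ ($I = 7 - - \frac{241}{36} = 7 + \frac{241}{36} = \frac{493}{36} \approx 13.694$)
$W{\left(X,v \right)} = 2 v$
$W{\left(x,0 \right)} \left(-130 + I\right) = 2 \cdot 0 \left(-130 + \frac{493}{36}\right) = 0 \left(- \frac{4187}{36}\right) = 0$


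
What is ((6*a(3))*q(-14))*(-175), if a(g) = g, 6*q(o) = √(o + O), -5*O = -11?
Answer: -105*I*√295 ≈ -1803.4*I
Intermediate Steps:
O = 11/5 (O = -⅕*(-11) = 11/5 ≈ 2.2000)
q(o) = √(11/5 + o)/6 (q(o) = √(o + 11/5)/6 = √(11/5 + o)/6)
((6*a(3))*q(-14))*(-175) = ((6*3)*(√(55 + 25*(-14))/30))*(-175) = (18*(√(55 - 350)/30))*(-175) = (18*(√(-295)/30))*(-175) = (18*((I*√295)/30))*(-175) = (18*(I*√295/30))*(-175) = (3*I*√295/5)*(-175) = -105*I*√295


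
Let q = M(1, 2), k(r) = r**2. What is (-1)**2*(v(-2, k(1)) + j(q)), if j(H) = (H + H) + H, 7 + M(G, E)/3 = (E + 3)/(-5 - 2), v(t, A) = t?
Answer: -500/7 ≈ -71.429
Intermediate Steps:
M(G, E) = -156/7 - 3*E/7 (M(G, E) = -21 + 3*((E + 3)/(-5 - 2)) = -21 + 3*((3 + E)/(-7)) = -21 + 3*((3 + E)*(-1/7)) = -21 + 3*(-3/7 - E/7) = -21 + (-9/7 - 3*E/7) = -156/7 - 3*E/7)
q = -162/7 (q = -156/7 - 3/7*2 = -156/7 - 6/7 = -162/7 ≈ -23.143)
j(H) = 3*H (j(H) = 2*H + H = 3*H)
(-1)**2*(v(-2, k(1)) + j(q)) = (-1)**2*(-2 + 3*(-162/7)) = 1*(-2 - 486/7) = 1*(-500/7) = -500/7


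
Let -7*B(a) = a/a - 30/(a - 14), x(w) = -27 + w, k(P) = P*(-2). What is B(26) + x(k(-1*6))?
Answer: -207/14 ≈ -14.786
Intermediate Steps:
k(P) = -2*P
B(a) = -⅐ + 30/(7*(-14 + a)) (B(a) = -(a/a - 30/(a - 14))/7 = -(1 - 30/(-14 + a))/7 = -⅐ + 30/(7*(-14 + a)))
B(26) + x(k(-1*6)) = (44 - 1*26)/(7*(-14 + 26)) + (-27 - (-2)*6) = (⅐)*(44 - 26)/12 + (-27 - 2*(-6)) = (⅐)*(1/12)*18 + (-27 + 12) = 3/14 - 15 = -207/14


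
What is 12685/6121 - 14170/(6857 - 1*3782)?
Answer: -9545639/3764415 ≈ -2.5358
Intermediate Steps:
12685/6121 - 14170/(6857 - 1*3782) = 12685*(1/6121) - 14170/(6857 - 3782) = 12685/6121 - 14170/3075 = 12685/6121 - 14170*1/3075 = 12685/6121 - 2834/615 = -9545639/3764415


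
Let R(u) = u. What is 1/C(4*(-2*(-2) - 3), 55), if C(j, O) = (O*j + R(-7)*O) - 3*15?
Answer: -1/210 ≈ -0.0047619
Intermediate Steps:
C(j, O) = -45 - 7*O + O*j (C(j, O) = (O*j - 7*O) - 3*15 = (-7*O + O*j) - 45 = -45 - 7*O + O*j)
1/C(4*(-2*(-2) - 3), 55) = 1/(-45 - 7*55 + 55*(4*(-2*(-2) - 3))) = 1/(-45 - 385 + 55*(4*(4 - 3))) = 1/(-45 - 385 + 55*(4*1)) = 1/(-45 - 385 + 55*4) = 1/(-45 - 385 + 220) = 1/(-210) = -1/210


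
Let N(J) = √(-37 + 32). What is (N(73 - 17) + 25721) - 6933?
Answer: 18788 + I*√5 ≈ 18788.0 + 2.2361*I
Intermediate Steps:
N(J) = I*√5 (N(J) = √(-5) = I*√5)
(N(73 - 17) + 25721) - 6933 = (I*√5 + 25721) - 6933 = (25721 + I*√5) - 6933 = 18788 + I*√5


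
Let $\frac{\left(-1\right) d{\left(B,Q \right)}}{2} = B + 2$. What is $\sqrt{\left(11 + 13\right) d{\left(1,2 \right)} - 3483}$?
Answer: $3 i \sqrt{403} \approx 60.225 i$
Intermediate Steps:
$d{\left(B,Q \right)} = -4 - 2 B$ ($d{\left(B,Q \right)} = - 2 \left(B + 2\right) = - 2 \left(2 + B\right) = -4 - 2 B$)
$\sqrt{\left(11 + 13\right) d{\left(1,2 \right)} - 3483} = \sqrt{\left(11 + 13\right) \left(-4 - 2\right) - 3483} = \sqrt{24 \left(-4 - 2\right) - 3483} = \sqrt{24 \left(-6\right) - 3483} = \sqrt{-144 - 3483} = \sqrt{-3627} = 3 i \sqrt{403}$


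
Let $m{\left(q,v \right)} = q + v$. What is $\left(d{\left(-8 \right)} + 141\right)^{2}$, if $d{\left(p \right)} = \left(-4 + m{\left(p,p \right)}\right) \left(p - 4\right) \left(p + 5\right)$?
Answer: $335241$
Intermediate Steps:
$d{\left(p \right)} = \left(-4 + p\right) \left(-4 + 2 p\right) \left(5 + p\right)$ ($d{\left(p \right)} = \left(-4 + \left(p + p\right)\right) \left(p - 4\right) \left(p + 5\right) = \left(-4 + 2 p\right) \left(-4 + p\right) \left(5 + p\right) = \left(-4 + p\right) \left(-4 + 2 p\right) \left(5 + p\right)$)
$\left(d{\left(-8 \right)} + 141\right)^{2} = \left(\left(80 - -352 - 2 \left(-8\right)^{2} + 2 \left(-8\right)^{3}\right) + 141\right)^{2} = \left(\left(80 + 352 - 128 + 2 \left(-512\right)\right) + 141\right)^{2} = \left(\left(80 + 352 - 128 - 1024\right) + 141\right)^{2} = \left(-720 + 141\right)^{2} = \left(-579\right)^{2} = 335241$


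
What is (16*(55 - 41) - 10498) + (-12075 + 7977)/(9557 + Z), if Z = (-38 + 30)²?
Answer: -32950084/3207 ≈ -10274.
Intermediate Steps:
Z = 64 (Z = (-8)² = 64)
(16*(55 - 41) - 10498) + (-12075 + 7977)/(9557 + Z) = (16*(55 - 41) - 10498) + (-12075 + 7977)/(9557 + 64) = (16*14 - 10498) - 4098/9621 = (224 - 10498) - 4098*1/9621 = -10274 - 1366/3207 = -32950084/3207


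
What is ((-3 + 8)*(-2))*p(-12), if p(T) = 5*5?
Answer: -250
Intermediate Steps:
p(T) = 25
((-3 + 8)*(-2))*p(-12) = ((-3 + 8)*(-2))*25 = (5*(-2))*25 = -10*25 = -250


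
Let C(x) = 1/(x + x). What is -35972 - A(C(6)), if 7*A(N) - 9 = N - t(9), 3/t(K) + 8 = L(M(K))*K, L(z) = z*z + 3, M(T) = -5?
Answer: -46081792/1281 ≈ -35973.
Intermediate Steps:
C(x) = 1/(2*x)
L(z) = 3 + z² (L(z) = z² + 3 = 3 + z²)
t(K) = 3/(-8 + 28*K) (t(K) = 3/(-8 + (3 + (-5)²)*K) = 3/(-8 + (3 + 25)*K) = 3/(-8 + 28*K))
A(N) = 2193/1708 + N/7 (A(N) = 9/7 + (N - 3/(4*(-2 + 7*9)))/7 = 9/7 + (N - 3/(4*(-2 + 63)))/7 = 9/7 + (N - 3/(4*61))/7 = 9/7 + (N - 1*3/244)/7 = 9/7 + (N - 3/244)/7 = 9/7 + (-3/244 + N)/7 = 9/7 + (-3/1708 + N/7) = 2193/1708 + N/7)
-35972 - A(C(6)) = -35972 - (2193/1708 + ((½)/6)/7) = -35972 - (2193/1708 + ((½)*(⅙))/7) = -35972 - (2193/1708 + (⅐)*(1/12)) = -35972 - (2193/1708 + 1/84) = -35972 - 1*1660/1281 = -35972 - 1660/1281 = -46081792/1281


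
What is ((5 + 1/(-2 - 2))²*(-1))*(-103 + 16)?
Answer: 31407/16 ≈ 1962.9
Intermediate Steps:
((5 + 1/(-2 - 2))²*(-1))*(-103 + 16) = ((5 + 1/(-4))²*(-1))*(-87) = ((5 - ¼)²*(-1))*(-87) = ((19/4)²*(-1))*(-87) = ((361/16)*(-1))*(-87) = -361/16*(-87) = 31407/16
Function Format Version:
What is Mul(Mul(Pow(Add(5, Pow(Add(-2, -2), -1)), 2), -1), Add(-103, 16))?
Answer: Rational(31407, 16) ≈ 1962.9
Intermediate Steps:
Mul(Mul(Pow(Add(5, Pow(Add(-2, -2), -1)), 2), -1), Add(-103, 16)) = Mul(Mul(Pow(Add(5, Pow(-4, -1)), 2), -1), -87) = Mul(Mul(Pow(Add(5, Rational(-1, 4)), 2), -1), -87) = Mul(Mul(Pow(Rational(19, 4), 2), -1), -87) = Mul(Mul(Rational(361, 16), -1), -87) = Mul(Rational(-361, 16), -87) = Rational(31407, 16)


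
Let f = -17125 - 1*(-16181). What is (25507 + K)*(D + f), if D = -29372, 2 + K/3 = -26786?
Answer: 1663044812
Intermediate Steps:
K = -80364 (K = -6 + 3*(-26786) = -6 - 80358 = -80364)
f = -944 (f = -17125 + 16181 = -944)
(25507 + K)*(D + f) = (25507 - 80364)*(-29372 - 944) = -54857*(-30316) = 1663044812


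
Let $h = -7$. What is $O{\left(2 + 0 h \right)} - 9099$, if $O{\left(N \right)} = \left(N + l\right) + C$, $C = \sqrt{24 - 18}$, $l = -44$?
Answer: $-9141 + \sqrt{6} \approx -9138.5$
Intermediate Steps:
$C = \sqrt{6} \approx 2.4495$
$O{\left(N \right)} = -44 + N + \sqrt{6}$ ($O{\left(N \right)} = \left(N - 44\right) + \sqrt{6} = \left(-44 + N\right) + \sqrt{6} = -44 + N + \sqrt{6}$)
$O{\left(2 + 0 h \right)} - 9099 = \left(-44 + \left(2 + 0 \left(-7\right)\right) + \sqrt{6}\right) - 9099 = \left(-44 + \left(2 + 0\right) + \sqrt{6}\right) - 9099 = \left(-44 + 2 + \sqrt{6}\right) - 9099 = \left(-42 + \sqrt{6}\right) - 9099 = -9141 + \sqrt{6}$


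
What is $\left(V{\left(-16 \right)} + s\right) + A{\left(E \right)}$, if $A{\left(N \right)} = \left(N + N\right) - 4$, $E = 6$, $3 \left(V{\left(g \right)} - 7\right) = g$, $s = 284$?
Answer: $\frac{881}{3} \approx 293.67$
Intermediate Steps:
$V{\left(g \right)} = 7 + \frac{g}{3}$
$A{\left(N \right)} = -4 + 2 N$ ($A{\left(N \right)} = 2 N - 4 = -4 + 2 N$)
$\left(V{\left(-16 \right)} + s\right) + A{\left(E \right)} = \left(\left(7 + \frac{1}{3} \left(-16\right)\right) + 284\right) + \left(-4 + 2 \cdot 6\right) = \left(\left(7 - \frac{16}{3}\right) + 284\right) + \left(-4 + 12\right) = \left(\frac{5}{3} + 284\right) + 8 = \frac{857}{3} + 8 = \frac{881}{3}$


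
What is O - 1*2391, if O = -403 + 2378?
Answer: -416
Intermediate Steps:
O = 1975
O - 1*2391 = 1975 - 1*2391 = 1975 - 2391 = -416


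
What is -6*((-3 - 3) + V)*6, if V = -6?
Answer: 432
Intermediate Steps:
-6*((-3 - 3) + V)*6 = -6*((-3 - 3) - 6)*6 = -6*(-6 - 6)*6 = -6*(-12)*6 = 72*6 = 432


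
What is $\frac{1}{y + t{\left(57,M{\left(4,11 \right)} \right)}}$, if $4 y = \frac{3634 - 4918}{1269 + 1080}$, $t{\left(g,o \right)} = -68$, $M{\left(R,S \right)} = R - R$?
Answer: $- \frac{783}{53351} \approx -0.014676$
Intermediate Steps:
$M{\left(R,S \right)} = 0$
$y = - \frac{107}{783}$ ($y = \frac{\left(3634 - 4918\right) \frac{1}{1269 + 1080}}{4} = \frac{\left(-1284\right) \frac{1}{2349}}{4} = \frac{1}{4} \left(- \frac{428}{783}\right) = - \frac{107}{783} \approx -0.13665$)
$\frac{1}{y + t{\left(57,M{\left(4,11 \right)} \right)}} = \frac{1}{- \frac{107}{783} - 68} = \frac{1}{- \frac{53351}{783}} = - \frac{783}{53351}$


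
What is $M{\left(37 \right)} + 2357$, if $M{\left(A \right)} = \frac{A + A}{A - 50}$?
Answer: $\frac{30567}{13} \approx 2351.3$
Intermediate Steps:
$M{\left(A \right)} = \frac{2 A}{-50 + A}$
$M{\left(37 \right)} + 2357 = 2 \cdot 37 \frac{1}{-50 + 37} + 2357 = 2 \cdot 37 \frac{1}{-13} + 2357 = 2 \cdot 37 \left(- \frac{1}{13}\right) + 2357 = - \frac{74}{13} + 2357 = \frac{30567}{13}$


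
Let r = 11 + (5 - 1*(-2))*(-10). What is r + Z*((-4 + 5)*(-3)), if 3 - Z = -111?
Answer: -401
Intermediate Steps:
r = -59 (r = 11 + (5 + 2)*(-10) = 11 + 7*(-10) = 11 - 70 = -59)
Z = 114 (Z = 3 - 1*(-111) = 3 + 111 = 114)
r + Z*((-4 + 5)*(-3)) = -59 + 114*((-4 + 5)*(-3)) = -59 + 114*(1*(-3)) = -59 + 114*(-3) = -59 - 342 = -401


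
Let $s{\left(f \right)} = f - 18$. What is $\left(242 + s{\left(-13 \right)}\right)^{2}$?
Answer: $44521$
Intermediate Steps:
$s{\left(f \right)} = -18 + f$
$\left(242 + s{\left(-13 \right)}\right)^{2} = \left(242 - 31\right)^{2} = 211^{2} = 44521$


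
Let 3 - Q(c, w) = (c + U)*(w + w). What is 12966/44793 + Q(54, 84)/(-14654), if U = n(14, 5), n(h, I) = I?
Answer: 211285867/218798874 ≈ 0.96566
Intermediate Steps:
U = 5
Q(c, w) = 3 - 2*w*(5 + c) (Q(c, w) = 3 - (c + 5)*(w + w) = 3 - (5 + c)*2*w = 3 - 2*w*(5 + c))
12966/44793 + Q(54, 84)/(-14654) = 12966/44793 + (3 - 10*84 - 2*54*84)/(-14654) = 12966*(1/44793) + (3 - 840 - 9072)*(-1/14654) = 4322/14931 - 9909*(-1/14654) = 4322/14931 + 9909/14654 = 211285867/218798874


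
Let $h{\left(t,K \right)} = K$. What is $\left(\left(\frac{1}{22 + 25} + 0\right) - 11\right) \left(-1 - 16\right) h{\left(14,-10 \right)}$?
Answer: $- \frac{87720}{47} \approx -1866.4$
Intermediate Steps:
$\left(\left(\frac{1}{22 + 25} + 0\right) - 11\right) \left(-1 - 16\right) h{\left(14,-10 \right)} = \left(\left(\frac{1}{22 + 25} + 0\right) - 11\right) \left(-1 - 16\right) \left(-10\right) = \left(\left(\frac{1}{47} + 0\right) - 11\right) \left(\left(-17\right) \left(-10\right)\right) = \left(\left(\frac{1}{47} + 0\right) - 11\right) 170 = \left(\frac{1}{47} - 11\right) 170 = \left(- \frac{516}{47}\right) 170 = - \frac{87720}{47}$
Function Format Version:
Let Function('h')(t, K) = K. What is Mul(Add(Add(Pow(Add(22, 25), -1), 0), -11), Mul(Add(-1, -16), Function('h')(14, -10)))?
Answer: Rational(-87720, 47) ≈ -1866.4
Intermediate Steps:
Mul(Add(Add(Pow(Add(22, 25), -1), 0), -11), Mul(Add(-1, -16), Function('h')(14, -10))) = Mul(Add(Add(Pow(Add(22, 25), -1), 0), -11), Mul(Add(-1, -16), -10)) = Mul(Add(Add(Pow(47, -1), 0), -11), Mul(-17, -10)) = Mul(Add(Add(Rational(1, 47), 0), -11), 170) = Mul(Add(Rational(1, 47), -11), 170) = Mul(Rational(-516, 47), 170) = Rational(-87720, 47)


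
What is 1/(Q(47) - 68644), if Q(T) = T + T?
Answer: -1/68550 ≈ -1.4588e-5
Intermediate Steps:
Q(T) = 2*T
1/(Q(47) - 68644) = 1/(2*47 - 68644) = 1/(94 - 68644) = 1/(-68550) = -1/68550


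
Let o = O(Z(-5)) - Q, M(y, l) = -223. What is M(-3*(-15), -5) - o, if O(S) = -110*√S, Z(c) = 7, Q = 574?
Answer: 351 + 110*√7 ≈ 642.03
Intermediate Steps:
o = -574 - 110*√7 (o = -110*√7 - 1*574 = -110*√7 - 574 = -574 - 110*√7 ≈ -865.03)
M(-3*(-15), -5) - o = -223 - (-574 - 110*√7) = -223 + (574 + 110*√7) = 351 + 110*√7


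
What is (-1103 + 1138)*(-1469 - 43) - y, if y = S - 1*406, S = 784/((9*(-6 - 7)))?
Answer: -6143354/117 ≈ -52507.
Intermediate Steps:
S = -784/117 (S = 784/((9*(-13))) = 784/(-117) = 784*(-1/117) = -784/117 ≈ -6.7009)
y = -48286/117 (y = -784/117 - 1*406 = -784/117 - 406 = -48286/117 ≈ -412.70)
(-1103 + 1138)*(-1469 - 43) - y = (-1103 + 1138)*(-1469 - 43) - 1*(-48286/117) = 35*(-1512) + 48286/117 = -52920 + 48286/117 = -6143354/117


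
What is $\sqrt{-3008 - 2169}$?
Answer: $i \sqrt{5177} \approx 71.951 i$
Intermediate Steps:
$\sqrt{-3008 - 2169} = \sqrt{-5177} = i \sqrt{5177}$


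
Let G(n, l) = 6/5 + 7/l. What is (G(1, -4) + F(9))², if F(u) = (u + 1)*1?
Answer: 35721/400 ≈ 89.302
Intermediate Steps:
G(n, l) = 6/5 + 7/l (G(n, l) = 6*(⅕) + 7/l = 6/5 + 7/l)
F(u) = 1 + u (F(u) = (1 + u)*1 = 1 + u)
(G(1, -4) + F(9))² = ((6/5 + 7/(-4)) + (1 + 9))² = ((6/5 + 7*(-¼)) + 10)² = ((6/5 - 7/4) + 10)² = (-11/20 + 10)² = (189/20)² = 35721/400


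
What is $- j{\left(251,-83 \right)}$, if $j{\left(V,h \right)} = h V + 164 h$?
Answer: $34445$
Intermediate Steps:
$j{\left(V,h \right)} = 164 h + V h$ ($j{\left(V,h \right)} = V h + 164 h = 164 h + V h$)
$- j{\left(251,-83 \right)} = - \left(-83\right) \left(164 + 251\right) = - \left(-83\right) 415 = \left(-1\right) \left(-34445\right) = 34445$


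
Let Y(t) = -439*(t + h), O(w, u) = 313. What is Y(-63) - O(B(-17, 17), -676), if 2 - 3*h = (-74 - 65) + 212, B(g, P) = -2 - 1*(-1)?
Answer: 113201/3 ≈ 37734.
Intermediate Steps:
B(g, P) = -1 (B(g, P) = -2 + 1 = -1)
h = -71/3 (h = ⅔ - ((-74 - 65) + 212)/3 = ⅔ - (-139 + 212)/3 = ⅔ - ⅓*73 = ⅔ - 73/3 = -71/3 ≈ -23.667)
Y(t) = 31169/3 - 439*t (Y(t) = -439*(t - 71/3) = -439*(-71/3 + t) = 31169/3 - 439*t)
Y(-63) - O(B(-17, 17), -676) = (31169/3 - 439*(-63)) - 1*313 = (31169/3 + 27657) - 313 = 114140/3 - 313 = 113201/3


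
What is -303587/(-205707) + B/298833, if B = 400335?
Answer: 57691175272/20490679977 ≈ 2.8155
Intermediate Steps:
-303587/(-205707) + B/298833 = -303587/(-205707) + 400335/298833 = -303587*(-1/205707) + 400335*(1/298833) = 303587/205707 + 133445/99611 = 57691175272/20490679977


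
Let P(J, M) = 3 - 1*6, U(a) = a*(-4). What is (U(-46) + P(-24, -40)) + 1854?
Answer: 2035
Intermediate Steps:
U(a) = -4*a
P(J, M) = -3 (P(J, M) = 3 - 6 = -3)
(U(-46) + P(-24, -40)) + 1854 = (-4*(-46) - 3) + 1854 = (184 - 3) + 1854 = 181 + 1854 = 2035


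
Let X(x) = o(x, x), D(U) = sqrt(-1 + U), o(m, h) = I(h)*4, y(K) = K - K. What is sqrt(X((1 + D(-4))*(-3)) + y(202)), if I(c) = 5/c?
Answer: 2*sqrt(15)/(3*sqrt(-1 - I*sqrt(5))) ≈ 0.89737 + 1.3843*I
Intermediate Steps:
y(K) = 0
o(m, h) = 20/h (o(m, h) = (5/h)*4 = 20/h)
X(x) = 20/x
sqrt(X((1 + D(-4))*(-3)) + y(202)) = sqrt(20/(((1 + sqrt(-1 - 4))*(-3))) + 0) = sqrt(20/(((1 + sqrt(-5))*(-3))) + 0) = sqrt(20/(((1 + I*sqrt(5))*(-3))) + 0) = sqrt(20/(-3 - 3*I*sqrt(5)) + 0) = sqrt(20/(-3 - 3*I*sqrt(5))) = 2*sqrt(5)/sqrt(-3 - 3*I*sqrt(5))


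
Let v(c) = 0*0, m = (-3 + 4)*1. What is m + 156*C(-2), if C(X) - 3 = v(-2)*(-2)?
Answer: 469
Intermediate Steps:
m = 1 (m = 1*1 = 1)
v(c) = 0
C(X) = 3 (C(X) = 3 + 0*(-2) = 3 + 0 = 3)
m + 156*C(-2) = 1 + 156*3 = 1 + 468 = 469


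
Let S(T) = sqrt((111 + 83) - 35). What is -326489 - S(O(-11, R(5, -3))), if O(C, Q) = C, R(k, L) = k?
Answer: -326489 - sqrt(159) ≈ -3.2650e+5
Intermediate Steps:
S(T) = sqrt(159) (S(T) = sqrt(194 - 35) = sqrt(159))
-326489 - S(O(-11, R(5, -3))) = -326489 - sqrt(159)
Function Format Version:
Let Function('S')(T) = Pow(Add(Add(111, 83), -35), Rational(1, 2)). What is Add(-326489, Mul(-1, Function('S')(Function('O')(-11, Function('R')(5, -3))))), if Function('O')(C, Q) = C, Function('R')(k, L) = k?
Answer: Add(-326489, Mul(-1, Pow(159, Rational(1, 2)))) ≈ -3.2650e+5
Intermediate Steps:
Function('S')(T) = Pow(159, Rational(1, 2)) (Function('S')(T) = Pow(Add(194, -35), Rational(1, 2)) = Pow(159, Rational(1, 2)))
Add(-326489, Mul(-1, Function('S')(Function('O')(-11, Function('R')(5, -3))))) = Add(-326489, Mul(-1, Pow(159, Rational(1, 2))))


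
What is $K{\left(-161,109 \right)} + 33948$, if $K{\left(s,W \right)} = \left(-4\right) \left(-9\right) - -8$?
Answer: $33992$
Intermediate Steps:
$K{\left(s,W \right)} = 44$ ($K{\left(s,W \right)} = 36 + 8 = 44$)
$K{\left(-161,109 \right)} + 33948 = 44 + 33948 = 33992$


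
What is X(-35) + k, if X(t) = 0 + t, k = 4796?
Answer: 4761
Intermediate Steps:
X(t) = t
X(-35) + k = -35 + 4796 = 4761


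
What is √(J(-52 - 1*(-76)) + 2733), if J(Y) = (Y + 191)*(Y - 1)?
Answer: √7678 ≈ 87.624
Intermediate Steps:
J(Y) = (-1 + Y)*(191 + Y) (J(Y) = (191 + Y)*(-1 + Y) = (-1 + Y)*(191 + Y))
√(J(-52 - 1*(-76)) + 2733) = √((-191 + (-52 - 1*(-76))² + 190*(-52 - 1*(-76))) + 2733) = √((-191 + (-52 + 76)² + 190*(-52 + 76)) + 2733) = √((-191 + 24² + 190*24) + 2733) = √((-191 + 576 + 4560) + 2733) = √(4945 + 2733) = √7678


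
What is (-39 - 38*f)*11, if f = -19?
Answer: 7513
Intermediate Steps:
(-39 - 38*f)*11 = (-39 - 38*(-19))*11 = (-39 + 722)*11 = 683*11 = 7513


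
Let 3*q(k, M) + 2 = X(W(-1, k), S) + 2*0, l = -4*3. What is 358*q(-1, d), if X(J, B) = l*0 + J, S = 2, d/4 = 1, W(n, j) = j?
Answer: -358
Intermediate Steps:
l = -12 (l = -1*12 = -12)
d = 4 (d = 4*1 = 4)
X(J, B) = J (X(J, B) = -12*0 + J = 0 + J = J)
q(k, M) = -2/3 + k/3 (q(k, M) = -2/3 + (k + 2*0)/3 = -2/3 + (k + 0)/3 = -2/3 + k/3)
358*q(-1, d) = 358*(-2/3 + (1/3)*(-1)) = 358*(-2/3 - 1/3) = 358*(-1) = -358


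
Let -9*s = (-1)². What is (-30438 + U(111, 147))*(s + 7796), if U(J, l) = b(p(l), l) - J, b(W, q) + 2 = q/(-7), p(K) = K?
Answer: -2145023236/9 ≈ -2.3834e+8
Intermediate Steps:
b(W, q) = -2 - q/7 (b(W, q) = -2 + q/(-7) = -2 + q*(-⅐) = -2 - q/7)
U(J, l) = -2 - J - l/7 (U(J, l) = (-2 - l/7) - J = -2 - J - l/7)
s = -⅑ (s = -⅑*(-1)² = -⅑*1 = -⅑ ≈ -0.11111)
(-30438 + U(111, 147))*(s + 7796) = (-30438 + (-2 - 1*111 - ⅐*147))*(-⅑ + 7796) = (-30438 + (-2 - 111 - 21))*(70163/9) = (-30438 - 134)*(70163/9) = -30572*70163/9 = -2145023236/9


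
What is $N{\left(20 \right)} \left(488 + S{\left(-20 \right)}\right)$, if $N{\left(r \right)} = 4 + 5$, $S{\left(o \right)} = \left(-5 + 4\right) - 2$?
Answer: $4365$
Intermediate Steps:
$S{\left(o \right)} = -3$ ($S{\left(o \right)} = -1 - 2 = -3$)
$N{\left(r \right)} = 9$
$N{\left(20 \right)} \left(488 + S{\left(-20 \right)}\right) = 9 \left(488 - 3\right) = 9 \cdot 485 = 4365$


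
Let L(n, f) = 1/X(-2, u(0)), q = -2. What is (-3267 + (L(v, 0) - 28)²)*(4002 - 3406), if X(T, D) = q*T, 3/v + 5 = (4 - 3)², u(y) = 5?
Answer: -5952699/4 ≈ -1.4882e+6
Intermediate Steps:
v = -¾ (v = 3/(-5 + (4 - 3)²) = 3/(-5 + 1²) = 3/(-5 + 1) = 3/(-4) = 3*(-¼) = -¾ ≈ -0.75000)
X(T, D) = -2*T
L(n, f) = ¼ (L(n, f) = 1/(-2*(-2)) = 1/4 = ¼)
(-3267 + (L(v, 0) - 28)²)*(4002 - 3406) = (-3267 + (¼ - 28)²)*(4002 - 3406) = (-3267 + (-111/4)²)*596 = (-3267 + 12321/16)*596 = -39951/16*596 = -5952699/4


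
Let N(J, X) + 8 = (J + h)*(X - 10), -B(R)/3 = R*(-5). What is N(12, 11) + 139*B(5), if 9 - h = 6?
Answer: 10432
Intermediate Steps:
B(R) = 15*R (B(R) = -3*R*(-5) = -(-15)*R = 15*R)
h = 3 (h = 9 - 1*6 = 9 - 6 = 3)
N(J, X) = -8 + (-10 + X)*(3 + J) (N(J, X) = -8 + (J + 3)*(X - 10) = -8 + (3 + J)*(-10 + X) = -8 + (-10 + X)*(3 + J))
N(12, 11) + 139*B(5) = (-38 - 10*12 + 3*11 + 12*11) + 139*(15*5) = (-38 - 120 + 33 + 132) + 139*75 = 7 + 10425 = 10432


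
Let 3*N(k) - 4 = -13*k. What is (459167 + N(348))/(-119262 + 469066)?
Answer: 1372981/1049412 ≈ 1.3083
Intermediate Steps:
N(k) = 4/3 - 13*k/3 (N(k) = 4/3 + (-13*k)/3 = 4/3 - 13*k/3)
(459167 + N(348))/(-119262 + 469066) = (459167 + (4/3 - 13/3*348))/(-119262 + 469066) = (459167 + (4/3 - 1508))/349804 = (459167 - 4520/3)*(1/349804) = (1372981/3)*(1/349804) = 1372981/1049412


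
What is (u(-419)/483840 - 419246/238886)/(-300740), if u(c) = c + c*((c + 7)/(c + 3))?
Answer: 106651059101/18257941550284800 ≈ 5.8413e-6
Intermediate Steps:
u(c) = c + c*(7 + c)/(3 + c) (u(c) = c + c*((7 + c)/(3 + c)) = c + c*(7 + c)/(3 + c))
(u(-419)/483840 - 419246/238886)/(-300740) = ((2*(-419)*(5 - 419)/(3 - 419))/483840 - 419246/238886)/(-300740) = ((2*(-419)*(-414)/(-416))*(1/483840) - 419246*1/238886)*(-1/300740) = ((2*(-419)*(-1/416)*(-414))*(1/483840) - 209623/119443)*(-1/300740) = (-86733/104*1/483840 - 209623/119443)*(-1/300740) = (-9637/5591040 - 209623/119443)*(-1/300740) = -1173161650111/667810590720*(-1/300740) = 106651059101/18257941550284800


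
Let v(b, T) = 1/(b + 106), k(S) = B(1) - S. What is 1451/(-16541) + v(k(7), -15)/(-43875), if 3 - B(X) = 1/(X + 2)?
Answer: -6472383416/73783198125 ≈ -0.087722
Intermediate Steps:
B(X) = 3 - 1/(2 + X) (B(X) = 3 - 1/(X + 2) = 3 - 1/(2 + X))
k(S) = 8/3 - S (k(S) = (5 + 3*1)/(2 + 1) - S = (5 + 3)/3 - S = (⅓)*8 - S = 8/3 - S)
v(b, T) = 1/(106 + b)
1451/(-16541) + v(k(7), -15)/(-43875) = 1451/(-16541) + 1/((106 + (8/3 - 1*7))*(-43875)) = 1451*(-1/16541) - 1/43875/(106 + (8/3 - 7)) = -1451/16541 - 1/43875/(106 - 13/3) = -1451/16541 - 1/43875/(305/3) = -1451/16541 + (3/305)*(-1/43875) = -1451/16541 - 1/4460625 = -6472383416/73783198125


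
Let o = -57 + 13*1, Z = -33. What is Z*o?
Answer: 1452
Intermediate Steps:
o = -44 (o = -57 + 13 = -44)
Z*o = -33*(-44) = 1452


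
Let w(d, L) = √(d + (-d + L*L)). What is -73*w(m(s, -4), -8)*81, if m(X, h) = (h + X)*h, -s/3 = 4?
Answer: -47304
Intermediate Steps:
s = -12 (s = -3*4 = -12)
m(X, h) = h*(X + h) (m(X, h) = (X + h)*h = h*(X + h))
w(d, L) = √(L²) (w(d, L) = √(d + (-d + L²)) = √(d + (L² - d)) = √(L²))
-73*w(m(s, -4), -8)*81 = -73*√((-8)²)*81 = -73*√64*81 = -73*8*81 = -584*81 = -47304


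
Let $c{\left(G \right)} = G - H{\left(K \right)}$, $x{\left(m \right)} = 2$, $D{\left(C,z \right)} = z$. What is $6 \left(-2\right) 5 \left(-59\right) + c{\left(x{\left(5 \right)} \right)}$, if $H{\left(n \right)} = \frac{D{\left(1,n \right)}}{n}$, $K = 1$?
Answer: $3541$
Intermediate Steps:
$H{\left(n \right)} = 1$ ($H{\left(n \right)} = \frac{n}{n} = 1$)
$c{\left(G \right)} = -1 + G$ ($c{\left(G \right)} = G - 1 = -1 + G$)
$6 \left(-2\right) 5 \left(-59\right) + c{\left(x{\left(5 \right)} \right)} = 6 \left(-2\right) 5 \left(-59\right) + \left(-1 + 2\right) = \left(-12\right) 5 \left(-59\right) + 1 = \left(-60\right) \left(-59\right) + 1 = 3540 + 1 = 3541$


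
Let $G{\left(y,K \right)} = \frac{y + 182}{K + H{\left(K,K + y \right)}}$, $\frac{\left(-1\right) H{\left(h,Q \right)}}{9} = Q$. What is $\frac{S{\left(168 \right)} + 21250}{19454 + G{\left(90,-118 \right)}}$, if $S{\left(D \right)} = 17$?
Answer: $\frac{474963}{434518} \approx 1.0931$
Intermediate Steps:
$H{\left(h,Q \right)} = - 9 Q$
$G{\left(y,K \right)} = \frac{182 + y}{- 9 y - 8 K}$ ($G{\left(y,K \right)} = \frac{y + 182}{K - 9 \left(K + y\right)} = \frac{182 + y}{K - \left(9 K + 9 y\right)} = \frac{182 + y}{- 9 y - 8 K}$)
$\frac{S{\left(168 \right)} + 21250}{19454 + G{\left(90,-118 \right)}} = \frac{17 + 21250}{19454 + \frac{182 + 90}{\left(-9\right) 90 - -944}} = \frac{21267}{19454 + \frac{1}{-810 + 944} \cdot 272} = \frac{21267}{19454 + \frac{1}{134} \cdot 272} = \frac{21267}{19454 + \frac{136}{67}} = \frac{21267}{\frac{1303554}{67}} = 21267 \cdot \frac{67}{1303554} = \frac{474963}{434518}$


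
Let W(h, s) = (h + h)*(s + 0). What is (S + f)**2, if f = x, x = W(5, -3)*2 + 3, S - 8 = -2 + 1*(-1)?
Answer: 2704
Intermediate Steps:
W(h, s) = 2*h*s (W(h, s) = (2*h)*s = 2*h*s)
S = 5 (S = 8 + (-2 + 1*(-1)) = 8 + (-2 - 1) = 8 - 3 = 5)
x = -57 (x = (2*5*(-3))*2 + 3 = -30*2 + 3 = -60 + 3 = -57)
f = -57
(S + f)**2 = (5 - 57)**2 = (-52)**2 = 2704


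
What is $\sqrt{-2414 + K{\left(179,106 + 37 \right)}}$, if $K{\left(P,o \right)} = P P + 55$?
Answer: $3 \sqrt{3298} \approx 172.28$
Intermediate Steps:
$K{\left(P,o \right)} = 55 + P^{2}$ ($K{\left(P,o \right)} = P^{2} + 55 = 55 + P^{2}$)
$\sqrt{-2414 + K{\left(179,106 + 37 \right)}} = \sqrt{-2414 + \left(55 + 179^{2}\right)} = \sqrt{-2414 + \left(55 + 32041\right)} = \sqrt{-2414 + 32096} = \sqrt{29682} = 3 \sqrt{3298}$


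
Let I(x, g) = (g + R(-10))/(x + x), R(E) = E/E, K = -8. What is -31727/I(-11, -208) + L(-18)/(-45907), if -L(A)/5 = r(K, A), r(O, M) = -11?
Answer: -32042821943/9502749 ≈ -3372.0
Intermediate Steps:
R(E) = 1
L(A) = 55 (L(A) = -5*(-11) = 55)
I(x, g) = (1 + g)/(2*x) (I(x, g) = (g + 1)/(x + x) = (1 + g)/((2*x)) = (1 + g)*(1/(2*x)) = (1 + g)/(2*x))
-31727/I(-11, -208) + L(-18)/(-45907) = -31727*(-22/(1 - 208)) + 55/(-45907) = -31727/((½)*(-1/11)*(-207)) + 55*(-1/45907) = -31727/207/22 - 55/45907 = -31727*22/207 - 55/45907 = -697994/207 - 55/45907 = -32042821943/9502749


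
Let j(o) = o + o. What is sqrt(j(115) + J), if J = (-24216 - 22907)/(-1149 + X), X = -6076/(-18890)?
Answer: sqrt(31901273054079715)/10849267 ≈ 16.463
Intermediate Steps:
j(o) = 2*o
X = 3038/9445 (X = -6076*(-1/18890) = 3038/9445 ≈ 0.32165)
J = 445076735/10849267 (J = (-24216 - 22907)/(-1149 + 3038/9445) = -47123/(-10849267/9445) = -47123*(-9445/10849267) = 445076735/10849267 ≈ 41.024)
sqrt(j(115) + J) = sqrt(2*115 + 445076735/10849267) = sqrt(230 + 445076735/10849267) = sqrt(2940408145/10849267) = sqrt(31901273054079715)/10849267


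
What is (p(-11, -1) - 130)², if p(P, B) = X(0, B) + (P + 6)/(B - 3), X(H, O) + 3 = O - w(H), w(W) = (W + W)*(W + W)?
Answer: 281961/16 ≈ 17623.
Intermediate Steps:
w(W) = 4*W² (w(W) = (2*W)*(2*W) = 4*W²)
X(H, O) = -3 + O - 4*H² (X(H, O) = -3 + (O - 4*H²) = -3 + O - 4*H²)
p(P, B) = -3 + B + (6 + P)/(-3 + B) (p(P, B) = (-3 + B - 4*0²) + (P + 6)/(B - 3) = (-3 + B - 4*0) + (6 + P)/(-3 + B) = (-3 + B + 0) + (6 + P)/(-3 + B) = (-3 + B) + (6 + P)/(-3 + B) = -3 + B + (6 + P)/(-3 + B))
(p(-11, -1) - 130)² = ((15 - 11 + (-1)² - 6*(-1))/(-3 - 1) - 130)² = ((15 - 11 + 1 + 6)/(-4) - 130)² = (-¼*11 - 130)² = (-11/4 - 130)² = (-531/4)² = 281961/16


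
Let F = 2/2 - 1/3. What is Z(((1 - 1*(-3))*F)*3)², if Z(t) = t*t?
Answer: 4096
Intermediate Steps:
F = ⅔ (F = 2*(½) - 1*⅓ = 1 - ⅓ = ⅔ ≈ 0.66667)
Z(t) = t²
Z(((1 - 1*(-3))*F)*3)² = ((((1 - 1*(-3))*(⅔))*3)²)² = ((((1 + 3)*(⅔))*3)²)² = (((4*(⅔))*3)²)² = (((8/3)*3)²)² = (8²)² = 64² = 4096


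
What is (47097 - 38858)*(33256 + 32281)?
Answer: 539959343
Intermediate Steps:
(47097 - 38858)*(33256 + 32281) = 8239*65537 = 539959343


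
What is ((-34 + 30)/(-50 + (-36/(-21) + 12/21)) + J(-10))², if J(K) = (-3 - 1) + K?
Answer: 5400976/27889 ≈ 193.66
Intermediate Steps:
J(K) = -4 + K
((-34 + 30)/(-50 + (-36/(-21) + 12/21)) + J(-10))² = ((-34 + 30)/(-50 + (-36/(-21) + 12/21)) + (-4 - 10))² = (-4/(-50 + (-36*(-1/21) + 12*(1/21))) - 14)² = (-4/(-50 + (12/7 + 4/7)) - 14)² = (-4/(-50 + 16/7) - 14)² = (-4/(-334/7) - 14)² = (-4*(-7/334) - 14)² = (14/167 - 14)² = (-2324/167)² = 5400976/27889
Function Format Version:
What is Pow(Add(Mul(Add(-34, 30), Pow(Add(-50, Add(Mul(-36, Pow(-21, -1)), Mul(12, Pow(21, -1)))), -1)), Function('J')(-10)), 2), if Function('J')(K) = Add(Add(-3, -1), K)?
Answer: Rational(5400976, 27889) ≈ 193.66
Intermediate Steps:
Function('J')(K) = Add(-4, K)
Pow(Add(Mul(Add(-34, 30), Pow(Add(-50, Add(Mul(-36, Pow(-21, -1)), Mul(12, Pow(21, -1)))), -1)), Function('J')(-10)), 2) = Pow(Add(Mul(Add(-34, 30), Pow(Add(-50, Add(Mul(-36, Pow(-21, -1)), Mul(12, Pow(21, -1)))), -1)), Add(-4, -10)), 2) = Pow(Add(Mul(-4, Pow(Add(-50, Add(Mul(-36, Rational(-1, 21)), Mul(12, Rational(1, 21)))), -1)), -14), 2) = Pow(Add(Mul(-4, Pow(Add(-50, Add(Rational(12, 7), Rational(4, 7))), -1)), -14), 2) = Pow(Add(Mul(-4, Pow(Add(-50, Rational(16, 7)), -1)), -14), 2) = Pow(Add(Mul(-4, Pow(Rational(-334, 7), -1)), -14), 2) = Pow(Add(Mul(-4, Rational(-7, 334)), -14), 2) = Pow(Add(Rational(14, 167), -14), 2) = Pow(Rational(-2324, 167), 2) = Rational(5400976, 27889)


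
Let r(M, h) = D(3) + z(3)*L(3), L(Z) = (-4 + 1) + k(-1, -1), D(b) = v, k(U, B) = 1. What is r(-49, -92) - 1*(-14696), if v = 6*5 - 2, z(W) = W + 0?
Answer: 14718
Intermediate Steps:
z(W) = W
v = 28 (v = 30 - 2 = 28)
D(b) = 28
L(Z) = -2 (L(Z) = (-4 + 1) + 1 = -3 + 1 = -2)
r(M, h) = 22 (r(M, h) = 28 + 3*(-2) = 28 - 6 = 22)
r(-49, -92) - 1*(-14696) = 22 - 1*(-14696) = 22 + 14696 = 14718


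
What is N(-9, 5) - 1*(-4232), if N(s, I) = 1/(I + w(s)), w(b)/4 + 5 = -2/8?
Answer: 67711/16 ≈ 4231.9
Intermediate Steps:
w(b) = -21 (w(b) = -20 + 4*(-2/8) = -20 + 4*(-2*1/8) = -20 + 4*(-1/4) = -20 - 1 = -21)
N(s, I) = 1/(-21 + I) (N(s, I) = 1/(I - 21) = 1/(-21 + I))
N(-9, 5) - 1*(-4232) = 1/(-21 + 5) - 1*(-4232) = 1/(-16) + 4232 = -1/16 + 4232 = 67711/16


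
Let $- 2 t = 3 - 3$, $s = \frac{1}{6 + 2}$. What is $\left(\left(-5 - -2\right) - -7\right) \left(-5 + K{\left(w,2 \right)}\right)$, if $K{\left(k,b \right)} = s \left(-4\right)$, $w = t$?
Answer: $-22$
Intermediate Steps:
$s = \frac{1}{8} \approx 0.125$
$t = 0$ ($t = - \frac{3 - 3}{2} = \left(- \frac{1}{2}\right) 0 = 0$)
$w = 0$
$K{\left(k,b \right)} = - \frac{1}{2}$ ($K{\left(k,b \right)} = \frac{1}{8} \left(-4\right) = - \frac{1}{2}$)
$\left(\left(-5 - -2\right) - -7\right) \left(-5 + K{\left(w,2 \right)}\right) = \left(\left(-5 - -2\right) - -7\right) \left(-5 - \frac{1}{2}\right) = \left(\left(-5 + 2\right) + 7\right) \left(- \frac{11}{2}\right) = \left(-3 + 7\right) \left(- \frac{11}{2}\right) = 4 \left(- \frac{11}{2}\right) = -22$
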